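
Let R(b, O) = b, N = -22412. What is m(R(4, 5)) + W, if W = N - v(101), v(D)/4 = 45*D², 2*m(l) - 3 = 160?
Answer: -3717021/2 ≈ -1.8585e+6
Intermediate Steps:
m(l) = 163/2 (m(l) = 3/2 + (½)*160 = 3/2 + 80 = 163/2)
v(D) = 180*D² (v(D) = 4*(45*D²) = 180*D²)
W = -1858592 (W = -22412 - 180*101² = -22412 - 180*10201 = -22412 - 1*1836180 = -22412 - 1836180 = -1858592)
m(R(4, 5)) + W = 163/2 - 1858592 = -3717021/2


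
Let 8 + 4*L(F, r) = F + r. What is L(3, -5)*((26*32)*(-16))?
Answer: 33280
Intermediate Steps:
L(F, r) = -2 + F/4 + r/4 (L(F, r) = -2 + (F + r)/4 = -2 + (F/4 + r/4) = -2 + F/4 + r/4)
L(3, -5)*((26*32)*(-16)) = (-2 + (¼)*3 + (¼)*(-5))*((26*32)*(-16)) = (-2 + ¾ - 5/4)*(832*(-16)) = -5/2*(-13312) = 33280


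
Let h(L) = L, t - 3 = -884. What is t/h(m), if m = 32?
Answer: -881/32 ≈ -27.531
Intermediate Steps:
t = -881 (t = 3 - 884 = -881)
t/h(m) = -881/32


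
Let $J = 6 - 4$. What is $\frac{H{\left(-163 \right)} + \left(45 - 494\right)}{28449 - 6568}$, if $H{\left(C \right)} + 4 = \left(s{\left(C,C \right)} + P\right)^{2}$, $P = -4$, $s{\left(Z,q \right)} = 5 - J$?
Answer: $- \frac{452}{21881} \approx -0.020657$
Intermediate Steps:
$J = 2$ ($J = 6 - 4 = 2$)
$s{\left(Z,q \right)} = 3$ ($s{\left(Z,q \right)} = 5 - 2 = 3$)
$H{\left(C \right)} = -3$ ($H{\left(C \right)} = -4 + \left(3 - 4\right)^{2} = -4 + \left(-1\right)^{2} = -4 + 1 = -3$)
$\frac{H{\left(-163 \right)} + \left(45 - 494\right)}{28449 - 6568} = \frac{-3 + \left(45 - 494\right)}{28449 - 6568} = \frac{-3 + \left(45 - 494\right)}{21881} = \left(-3 - 449\right) \frac{1}{21881} = \left(-452\right) \frac{1}{21881} = - \frac{452}{21881}$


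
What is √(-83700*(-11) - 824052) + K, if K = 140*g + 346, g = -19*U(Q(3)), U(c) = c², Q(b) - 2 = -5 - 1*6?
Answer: -215114 + 2*√24162 ≈ -2.1480e+5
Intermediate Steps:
Q(b) = -9 (Q(b) = 2 + (-5 - 1*6) = 2 + (-5 - 6) = 2 - 11 = -9)
g = -1539 (g = -19*(-9)² = -19*81 = -1539)
K = -215114 (K = 140*(-1539) + 346 = -215460 + 346 = -215114)
√(-83700*(-11) - 824052) + K = √(-83700*(-11) - 824052) - 215114 = √(920700 - 824052) - 215114 = √96648 - 215114 = 2*√24162 - 215114 = -215114 + 2*√24162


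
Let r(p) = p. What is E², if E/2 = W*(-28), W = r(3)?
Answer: 28224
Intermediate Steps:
W = 3
E = -168 (E = 2*(3*(-28)) = 2*(-84) = -168)
E² = (-168)² = 28224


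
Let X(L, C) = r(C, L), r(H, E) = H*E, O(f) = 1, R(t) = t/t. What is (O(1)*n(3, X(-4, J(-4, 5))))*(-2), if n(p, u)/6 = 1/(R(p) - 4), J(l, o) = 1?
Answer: 4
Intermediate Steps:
R(t) = 1
r(H, E) = E*H
X(L, C) = C*L (X(L, C) = L*C = C*L)
n(p, u) = -2 (n(p, u) = 6/(1 - 4) = 6/(-3) = 6*(-⅓) = -2)
(O(1)*n(3, X(-4, J(-4, 5))))*(-2) = (1*(-2))*(-2) = -2*(-2) = 4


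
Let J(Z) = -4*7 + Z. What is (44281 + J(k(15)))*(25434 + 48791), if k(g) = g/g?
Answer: 3284753150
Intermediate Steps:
k(g) = 1
J(Z) = -28 + Z
(44281 + J(k(15)))*(25434 + 48791) = (44281 + (-28 + 1))*(25434 + 48791) = (44281 - 27)*74225 = 44254*74225 = 3284753150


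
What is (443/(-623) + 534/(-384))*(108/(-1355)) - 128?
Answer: -1726587347/13506640 ≈ -127.83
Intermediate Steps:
(443/(-623) + 534/(-384))*(108/(-1355)) - 128 = (443*(-1/623) + 534*(-1/384))*(108*(-1/1355)) - 128 = (-443/623 - 89/64)*(-108/1355) - 128 = -83799/39872*(-108/1355) - 128 = 2262573/13506640 - 128 = -1726587347/13506640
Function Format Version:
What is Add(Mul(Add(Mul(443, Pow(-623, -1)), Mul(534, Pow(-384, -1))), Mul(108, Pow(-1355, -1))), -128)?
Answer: Rational(-1726587347, 13506640) ≈ -127.83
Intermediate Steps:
Add(Mul(Add(Mul(443, Pow(-623, -1)), Mul(534, Pow(-384, -1))), Mul(108, Pow(-1355, -1))), -128) = Add(Mul(Add(Mul(443, Rational(-1, 623)), Mul(534, Rational(-1, 384))), Mul(108, Rational(-1, 1355))), -128) = Add(Mul(Add(Rational(-443, 623), Rational(-89, 64)), Rational(-108, 1355)), -128) = Add(Mul(Rational(-83799, 39872), Rational(-108, 1355)), -128) = Add(Rational(2262573, 13506640), -128) = Rational(-1726587347, 13506640)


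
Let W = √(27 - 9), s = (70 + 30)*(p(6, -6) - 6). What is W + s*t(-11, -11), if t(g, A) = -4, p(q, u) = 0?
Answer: 2400 + 3*√2 ≈ 2404.2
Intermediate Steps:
s = -600 (s = (70 + 30)*(0 - 6) = 100*(-6) = -600)
W = 3*√2 (W = √18 = 3*√2 ≈ 4.2426)
W + s*t(-11, -11) = 3*√2 - 600*(-4) = 3*√2 + 2400 = 2400 + 3*√2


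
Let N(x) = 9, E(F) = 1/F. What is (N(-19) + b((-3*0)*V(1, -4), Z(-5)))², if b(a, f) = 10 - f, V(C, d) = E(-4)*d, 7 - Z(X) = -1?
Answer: 121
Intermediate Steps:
E(F) = 1/F
Z(X) = 8 (Z(X) = 7 - 1*(-1) = 7 + 1 = 8)
V(C, d) = -d/4 (V(C, d) = d/(-4) = -d/4)
(N(-19) + b((-3*0)*V(1, -4), Z(-5)))² = (9 + (10 - 1*8))² = (9 + (10 - 8))² = (9 + 2)² = 11² = 121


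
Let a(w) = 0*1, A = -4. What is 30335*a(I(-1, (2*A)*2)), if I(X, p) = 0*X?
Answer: 0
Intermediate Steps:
I(X, p) = 0
a(w) = 0
30335*a(I(-1, (2*A)*2)) = 30335*0 = 0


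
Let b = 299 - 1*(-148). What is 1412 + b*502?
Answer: 225806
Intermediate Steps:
b = 447 (b = 299 + 148 = 447)
1412 + b*502 = 1412 + 447*502 = 1412 + 224394 = 225806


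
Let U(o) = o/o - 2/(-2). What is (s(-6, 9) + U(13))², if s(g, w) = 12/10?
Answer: 256/25 ≈ 10.240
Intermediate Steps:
U(o) = 2 (U(o) = 1 - 2*(-½) = 1 + 1 = 2)
s(g, w) = 6/5 (s(g, w) = 12*(⅒) = 6/5)
(s(-6, 9) + U(13))² = (6/5 + 2)² = (16/5)² = 256/25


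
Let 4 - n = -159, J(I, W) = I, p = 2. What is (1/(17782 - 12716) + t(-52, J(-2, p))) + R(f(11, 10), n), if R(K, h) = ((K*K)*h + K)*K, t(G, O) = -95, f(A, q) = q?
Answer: 825783331/5066 ≈ 1.6301e+5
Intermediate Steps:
n = 163 (n = 4 - 1*(-159) = 4 + 159 = 163)
R(K, h) = K*(K + h*K²) (R(K, h) = (K²*h + K)*K = (h*K² + K)*K = (K + h*K²)*K = K*(K + h*K²))
(1/(17782 - 12716) + t(-52, J(-2, p))) + R(f(11, 10), n) = (1/(17782 - 12716) - 95) + 10²*(1 + 10*163) = (1/5066 - 95) + 100*(1 + 1630) = (1/5066 - 95) + 100*1631 = -481269/5066 + 163100 = 825783331/5066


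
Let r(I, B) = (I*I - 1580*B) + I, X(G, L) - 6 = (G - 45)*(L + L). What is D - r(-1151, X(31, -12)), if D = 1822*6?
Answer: -772358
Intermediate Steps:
X(G, L) = 6 + 2*L*(-45 + G) (X(G, L) = 6 + (G - 45)*(L + L) = 6 + (-45 + G)*(2*L) = 6 + 2*L*(-45 + G))
r(I, B) = I + I² - 1580*B (r(I, B) = (I² - 1580*B) + I = I + I² - 1580*B)
D = 10932
D - r(-1151, X(31, -12)) = 10932 - (-1151 + (-1151)² - 1580*(6 - 90*(-12) + 2*31*(-12))) = 10932 - (-1151 + 1324801 - 1580*(6 + 1080 - 744)) = 10932 - (-1151 + 1324801 - 1580*342) = 10932 - (-1151 + 1324801 - 540360) = 10932 - 1*783290 = 10932 - 783290 = -772358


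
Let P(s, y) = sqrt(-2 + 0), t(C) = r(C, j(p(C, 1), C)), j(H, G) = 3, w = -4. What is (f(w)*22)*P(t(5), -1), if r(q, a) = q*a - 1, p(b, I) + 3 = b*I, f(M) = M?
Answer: -88*I*sqrt(2) ≈ -124.45*I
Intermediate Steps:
p(b, I) = -3 + I*b (p(b, I) = -3 + b*I = -3 + I*b)
r(q, a) = -1 + a*q (r(q, a) = a*q - 1 = -1 + a*q)
t(C) = -1 + 3*C
P(s, y) = I*sqrt(2) (P(s, y) = sqrt(-2) = I*sqrt(2))
(f(w)*22)*P(t(5), -1) = (-4*22)*(I*sqrt(2)) = -88*I*sqrt(2)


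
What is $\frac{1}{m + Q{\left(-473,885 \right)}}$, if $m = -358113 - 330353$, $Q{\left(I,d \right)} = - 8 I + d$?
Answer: $- \frac{1}{683797} \approx -1.4624 \cdot 10^{-6}$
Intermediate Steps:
$Q{\left(I,d \right)} = d - 8 I$
$m = -688466$
$\frac{1}{m + Q{\left(-473,885 \right)}} = \frac{1}{-688466 + \left(885 - -3784\right)} = \frac{1}{-688466 + \left(885 + 3784\right)} = \frac{1}{-688466 + 4669} = \frac{1}{-683797} = - \frac{1}{683797}$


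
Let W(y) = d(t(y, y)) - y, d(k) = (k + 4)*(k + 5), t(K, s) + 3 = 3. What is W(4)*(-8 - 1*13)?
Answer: -336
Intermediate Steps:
t(K, s) = 0 (t(K, s) = -3 + 3 = 0)
d(k) = (4 + k)*(5 + k)
W(y) = 20 - y (W(y) = (20 + 0² + 9*0) - y = (20 + 0 + 0) - y = 20 - y)
W(4)*(-8 - 1*13) = (20 - 1*4)*(-8 - 1*13) = (20 - 4)*(-8 - 13) = 16*(-21) = -336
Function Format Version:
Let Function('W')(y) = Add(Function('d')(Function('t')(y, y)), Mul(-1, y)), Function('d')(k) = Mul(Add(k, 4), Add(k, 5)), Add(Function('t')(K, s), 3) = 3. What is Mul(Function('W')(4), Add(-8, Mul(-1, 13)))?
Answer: -336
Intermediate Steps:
Function('t')(K, s) = 0 (Function('t')(K, s) = Add(-3, 3) = 0)
Function('d')(k) = Mul(Add(4, k), Add(5, k))
Function('W')(y) = Add(20, Mul(-1, y)) (Function('W')(y) = Add(Add(20, Pow(0, 2), Mul(9, 0)), Mul(-1, y)) = Add(Add(20, 0, 0), Mul(-1, y)) = Add(20, Mul(-1, y)))
Mul(Function('W')(4), Add(-8, Mul(-1, 13))) = Mul(Add(20, Mul(-1, 4)), Add(-8, Mul(-1, 13))) = Mul(Add(20, -4), Add(-8, -13)) = Mul(16, -21) = -336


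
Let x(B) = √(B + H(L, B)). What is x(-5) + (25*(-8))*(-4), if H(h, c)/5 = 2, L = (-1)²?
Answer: 800 + √5 ≈ 802.24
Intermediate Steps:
L = 1
H(h, c) = 10 (H(h, c) = 5*2 = 10)
x(B) = √(10 + B) (x(B) = √(B + 10) = √(10 + B))
x(-5) + (25*(-8))*(-4) = √(10 - 5) + (25*(-8))*(-4) = √5 - 200*(-4) = √5 + 800 = 800 + √5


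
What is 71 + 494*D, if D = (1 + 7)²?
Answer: 31687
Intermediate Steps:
D = 64 (D = 8² = 64)
71 + 494*D = 71 + 494*64 = 71 + 31616 = 31687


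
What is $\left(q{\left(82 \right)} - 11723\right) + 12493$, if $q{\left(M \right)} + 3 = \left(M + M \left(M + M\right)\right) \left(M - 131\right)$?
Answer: $-662203$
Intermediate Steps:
$q{\left(M \right)} = -3 + \left(-131 + M\right) \left(M + 2 M^{2}\right)$ ($q{\left(M \right)} = -3 + \left(M + M \left(M + M\right)\right) \left(M - 131\right) = -3 + \left(M + M 2 M\right) \left(-131 + M\right) = -3 + \left(M + 2 M^{2}\right) \left(-131 + M\right) = -3 + \left(-131 + M\right) \left(M + 2 M^{2}\right)$)
$\left(q{\left(82 \right)} - 11723\right) + 12493 = \left(\left(-3 - 261 \cdot 82^{2} - 10742 + 2 \cdot 82^{3}\right) - 11723\right) + 12493 = \left(\left(-3 - 1754964 - 10742 + 2 \cdot 551368\right) - 11723\right) + 12493 = \left(\left(-3 - 1754964 - 10742 + 1102736\right) - 11723\right) + 12493 = \left(-662973 - 11723\right) + 12493 = -674696 + 12493 = -662203$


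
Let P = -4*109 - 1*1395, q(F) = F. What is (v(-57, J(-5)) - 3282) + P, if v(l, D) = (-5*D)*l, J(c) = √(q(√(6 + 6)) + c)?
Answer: -5113 + 285*I*√(5 - 2*√3) ≈ -5113.0 + 353.2*I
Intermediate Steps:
J(c) = √(c + 2*√3) (J(c) = √(√(6 + 6) + c) = √(√12 + c) = √(2*√3 + c) = √(c + 2*√3))
P = -1831 (P = -436 - 1395 = -1831)
v(l, D) = -5*D*l
(v(-57, J(-5)) - 3282) + P = (-5*√(-5 + 2*√3)*(-57) - 3282) - 1831 = (285*√(-5 + 2*√3) - 3282) - 1831 = (-3282 + 285*√(-5 + 2*√3)) - 1831 = -5113 + 285*√(-5 + 2*√3)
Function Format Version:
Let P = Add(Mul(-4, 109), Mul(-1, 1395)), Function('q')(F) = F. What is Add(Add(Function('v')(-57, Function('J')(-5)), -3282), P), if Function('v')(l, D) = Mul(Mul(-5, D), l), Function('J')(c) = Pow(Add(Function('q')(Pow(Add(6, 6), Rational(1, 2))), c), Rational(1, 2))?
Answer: Add(-5113, Mul(285, I, Pow(Add(5, Mul(-2, Pow(3, Rational(1, 2)))), Rational(1, 2)))) ≈ Add(-5113.0, Mul(353.20, I))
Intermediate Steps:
Function('J')(c) = Pow(Add(c, Mul(2, Pow(3, Rational(1, 2)))), Rational(1, 2)) (Function('J')(c) = Pow(Add(Pow(Add(6, 6), Rational(1, 2)), c), Rational(1, 2)) = Pow(Add(Pow(12, Rational(1, 2)), c), Rational(1, 2)) = Pow(Add(Mul(2, Pow(3, Rational(1, 2))), c), Rational(1, 2)) = Pow(Add(c, Mul(2, Pow(3, Rational(1, 2)))), Rational(1, 2)))
P = -1831 (P = Add(-436, -1395) = -1831)
Function('v')(l, D) = Mul(-5, D, l)
Add(Add(Function('v')(-57, Function('J')(-5)), -3282), P) = Add(Add(Mul(-5, Pow(Add(-5, Mul(2, Pow(3, Rational(1, 2)))), Rational(1, 2)), -57), -3282), -1831) = Add(Add(Mul(285, Pow(Add(-5, Mul(2, Pow(3, Rational(1, 2)))), Rational(1, 2))), -3282), -1831) = Add(Add(-3282, Mul(285, Pow(Add(-5, Mul(2, Pow(3, Rational(1, 2)))), Rational(1, 2)))), -1831) = Add(-5113, Mul(285, Pow(Add(-5, Mul(2, Pow(3, Rational(1, 2)))), Rational(1, 2))))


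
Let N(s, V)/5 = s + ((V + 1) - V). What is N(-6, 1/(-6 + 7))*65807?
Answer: -1645175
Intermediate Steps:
N(s, V) = 5 + 5*s (N(s, V) = 5*(s + ((V + 1) - V)) = 5*(s + ((1 + V) - V)) = 5*(s + 1) = 5*(1 + s) = 5 + 5*s)
N(-6, 1/(-6 + 7))*65807 = (5 + 5*(-6))*65807 = (5 - 30)*65807 = -25*65807 = -1645175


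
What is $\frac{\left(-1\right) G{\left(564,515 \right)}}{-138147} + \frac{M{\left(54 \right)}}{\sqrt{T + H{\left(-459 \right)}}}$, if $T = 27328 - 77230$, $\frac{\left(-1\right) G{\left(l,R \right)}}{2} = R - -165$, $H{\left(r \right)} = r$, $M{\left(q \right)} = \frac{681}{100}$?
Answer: $- \frac{1360}{138147} - \frac{227 i \sqrt{50361}}{1678700} \approx -0.0098446 - 0.030346 i$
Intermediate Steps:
$M{\left(q \right)} = \frac{681}{100}$ ($M{\left(q \right)} = 681 \cdot \frac{1}{100} = \frac{681}{100}$)
$G{\left(l,R \right)} = -330 - 2 R$ ($G{\left(l,R \right)} = - 2 \left(R - -165\right) = - 2 \left(R + 165\right) = - 2 \left(165 + R\right) = -330 - 2 R$)
$T = -49902$ ($T = 27328 - 77230 = -49902$)
$\frac{\left(-1\right) G{\left(564,515 \right)}}{-138147} + \frac{M{\left(54 \right)}}{\sqrt{T + H{\left(-459 \right)}}} = \frac{\left(-1\right) \left(-330 - 1030\right)}{-138147} + \frac{681}{100 \sqrt{-49902 - 459}} = - (-330 - 1030) \left(- \frac{1}{138147}\right) + \frac{681}{100 \sqrt{-50361}} = \left(-1\right) \left(-1360\right) \left(- \frac{1}{138147}\right) + \frac{681}{100 i \sqrt{50361}} = 1360 \left(- \frac{1}{138147}\right) + \frac{681 \left(- \frac{i \sqrt{50361}}{50361}\right)}{100} = - \frac{1360}{138147} - \frac{227 i \sqrt{50361}}{1678700}$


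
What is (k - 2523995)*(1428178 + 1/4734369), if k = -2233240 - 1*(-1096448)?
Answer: -24752490555378080521/4734369 ≈ -5.2283e+12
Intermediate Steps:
k = -1136792 (k = -2233240 + 1096448 = -1136792)
(k - 2523995)*(1428178 + 1/4734369) = (-1136792 - 2523995)*(1428178 + 1/4734369) = -3660787*(1428178 + 1/4734369) = -3660787*6761521649683/4734369 = -24752490555378080521/4734369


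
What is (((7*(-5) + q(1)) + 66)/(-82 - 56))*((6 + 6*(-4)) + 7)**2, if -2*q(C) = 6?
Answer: -1694/69 ≈ -24.551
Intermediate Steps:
q(C) = -3 (q(C) = -1/2*6 = -3)
(((7*(-5) + q(1)) + 66)/(-82 - 56))*((6 + 6*(-4)) + 7)**2 = (((7*(-5) - 3) + 66)/(-82 - 56))*((6 + 6*(-4)) + 7)**2 = (((-35 - 3) + 66)/(-138))*((6 - 24) + 7)**2 = ((-38 + 66)*(-1/138))*(-18 + 7)**2 = (28*(-1/138))*(-11)**2 = -14/69*121 = -1694/69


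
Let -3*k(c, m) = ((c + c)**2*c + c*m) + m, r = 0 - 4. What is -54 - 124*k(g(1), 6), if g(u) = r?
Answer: -34138/3 ≈ -11379.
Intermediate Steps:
r = -4
g(u) = -4
k(c, m) = -4*c**3/3 - m/3 - c*m/3 (k(c, m) = -(((c + c)**2*c + c*m) + m)/3 = -(((2*c)**2*c + c*m) + m)/3 = -(((4*c**2)*c + c*m) + m)/3 = -((4*c**3 + c*m) + m)/3 = -(m + 4*c**3 + c*m)/3 = -4*c**3/3 - m/3 - c*m/3)
-54 - 124*k(g(1), 6) = -54 - 124*(-4/3*(-4)**3 - 1/3*6 - 1/3*(-4)*6) = -54 - 124*(-4/3*(-64) - 2 + 8) = -54 - 124*(256/3 - 2 + 8) = -54 - 124*274/3 = -54 - 33976/3 = -34138/3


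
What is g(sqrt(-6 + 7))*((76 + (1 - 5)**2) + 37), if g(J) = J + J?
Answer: 258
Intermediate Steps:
g(J) = 2*J
g(sqrt(-6 + 7))*((76 + (1 - 5)**2) + 37) = (2*sqrt(-6 + 7))*((76 + (1 - 5)**2) + 37) = (2*sqrt(1))*((76 + (-4)**2) + 37) = (2*1)*((76 + 16) + 37) = 2*(92 + 37) = 2*129 = 258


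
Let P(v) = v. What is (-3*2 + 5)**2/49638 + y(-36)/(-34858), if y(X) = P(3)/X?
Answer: 77989/3460562808 ≈ 2.2536e-5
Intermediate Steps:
y(X) = 3/X
(-3*2 + 5)**2/49638 + y(-36)/(-34858) = (-3*2 + 5)**2/49638 + (3/(-36))/(-34858) = (-6 + 5)**2*(1/49638) + (3*(-1/36))*(-1/34858) = (-1)**2*(1/49638) - 1/12*(-1/34858) = 1*(1/49638) + 1/418296 = 1/49638 + 1/418296 = 77989/3460562808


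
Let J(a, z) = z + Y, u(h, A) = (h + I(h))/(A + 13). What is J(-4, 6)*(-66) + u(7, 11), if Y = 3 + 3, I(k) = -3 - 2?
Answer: -9503/12 ≈ -791.92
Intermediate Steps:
I(k) = -5
u(h, A) = (-5 + h)/(13 + A) (u(h, A) = (h - 5)/(A + 13) = (-5 + h)/(13 + A))
Y = 6
J(a, z) = 6 + z (J(a, z) = z + 6 = 6 + z)
J(-4, 6)*(-66) + u(7, 11) = (6 + 6)*(-66) + (-5 + 7)/(13 + 11) = 12*(-66) + 2/24 = -792 + (1/24)*2 = -792 + 1/12 = -9503/12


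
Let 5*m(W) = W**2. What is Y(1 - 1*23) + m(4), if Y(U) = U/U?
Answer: 21/5 ≈ 4.2000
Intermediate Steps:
Y(U) = 1
m(W) = W**2/5
Y(1 - 1*23) + m(4) = 1 + (1/5)*4**2 = 1 + (1/5)*16 = 1 + 16/5 = 21/5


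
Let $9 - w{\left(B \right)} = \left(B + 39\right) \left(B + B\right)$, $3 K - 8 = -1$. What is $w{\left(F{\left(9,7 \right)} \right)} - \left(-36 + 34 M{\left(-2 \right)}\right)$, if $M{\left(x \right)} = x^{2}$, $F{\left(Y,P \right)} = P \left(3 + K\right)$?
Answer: $- \frac{52115}{9} \approx -5790.6$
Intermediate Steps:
$K = \frac{7}{3}$ ($K = \frac{8}{3} + \frac{1}{3} \left(-1\right) = \frac{8}{3} - \frac{1}{3} = \frac{7}{3} \approx 2.3333$)
$F{\left(Y,P \right)} = \frac{16 P}{3}$ ($F{\left(Y,P \right)} = P \left(3 + \frac{7}{3}\right) = P \frac{16}{3} = \frac{16 P}{3}$)
$w{\left(B \right)} = 9 - 2 B \left(39 + B\right)$ ($w{\left(B \right)} = 9 - \left(B + 39\right) \left(B + B\right) = 9 - \left(39 + B\right) 2 B = 9 - 2 B \left(39 + B\right)$)
$w{\left(F{\left(9,7 \right)} \right)} - \left(-36 + 34 M{\left(-2 \right)}\right) = \left(9 - 78 \cdot \frac{16}{3} \cdot 7 - 2 \left(\frac{16}{3} \cdot 7\right)^{2}\right) + \left(36 - 34 \left(-2\right)^{2}\right) = \left(9 - 2912 - 2 \left(\frac{112}{3}\right)^{2}\right) + \left(36 - 136\right) = \left(9 - 2912 - \frac{25088}{9}\right) + \left(36 - 136\right) = \left(9 - 2912 - \frac{25088}{9}\right) - 100 = - \frac{51215}{9} - 100 = - \frac{52115}{9}$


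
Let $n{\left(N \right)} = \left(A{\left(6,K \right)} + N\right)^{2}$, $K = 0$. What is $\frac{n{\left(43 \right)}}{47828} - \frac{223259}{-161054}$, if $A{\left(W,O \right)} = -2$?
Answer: $\frac{5474381613}{3851445356} \approx 1.4214$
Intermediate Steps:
$n{\left(N \right)} = \left(-2 + N\right)^{2}$
$\frac{n{\left(43 \right)}}{47828} - \frac{223259}{-161054} = \frac{\left(-2 + 43\right)^{2}}{47828} - \frac{223259}{-161054} = 41^{2} \cdot \frac{1}{47828} - - \frac{223259}{161054} = 1681 \cdot \frac{1}{47828} + \frac{223259}{161054} = \frac{1681}{47828} + \frac{223259}{161054} = \frac{5474381613}{3851445356}$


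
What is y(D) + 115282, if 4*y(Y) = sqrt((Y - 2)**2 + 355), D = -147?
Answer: 115282 + sqrt(5639)/2 ≈ 1.1532e+5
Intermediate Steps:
y(Y) = sqrt(355 + (-2 + Y)**2)/4 (y(Y) = sqrt((Y - 2)**2 + 355)/4 = sqrt((-2 + Y)**2 + 355)/4 = sqrt(355 + (-2 + Y)**2)/4)
y(D) + 115282 = sqrt(355 + (-2 - 147)**2)/4 + 115282 = sqrt(355 + (-149)**2)/4 + 115282 = sqrt(355 + 22201)/4 + 115282 = sqrt(22556)/4 + 115282 = (2*sqrt(5639))/4 + 115282 = sqrt(5639)/2 + 115282 = 115282 + sqrt(5639)/2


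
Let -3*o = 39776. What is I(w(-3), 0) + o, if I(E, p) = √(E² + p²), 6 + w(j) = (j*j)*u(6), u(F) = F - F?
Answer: -39758/3 ≈ -13253.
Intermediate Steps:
o = -39776/3 (o = -⅓*39776 = -39776/3 ≈ -13259.)
u(F) = 0
w(j) = -6 (w(j) = -6 + (j*j)*0 = -6 + j²*0 = -6 + 0 = -6)
I(w(-3), 0) + o = √((-6)² + 0²) - 39776/3 = √(36 + 0) - 39776/3 = √36 - 39776/3 = 6 - 39776/3 = -39758/3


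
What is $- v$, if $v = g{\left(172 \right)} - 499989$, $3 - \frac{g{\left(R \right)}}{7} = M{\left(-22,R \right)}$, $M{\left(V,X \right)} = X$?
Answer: $501172$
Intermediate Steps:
$g{\left(R \right)} = 21 - 7 R$
$v = -501172$ ($v = \left(21 - 1204\right) - 499989 = -1183 - 499989 = -501172$)
$- v = \left(-1\right) \left(-501172\right) = 501172$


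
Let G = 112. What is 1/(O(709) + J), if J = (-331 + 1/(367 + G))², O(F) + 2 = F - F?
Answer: 229441/25137009422 ≈ 9.1276e-6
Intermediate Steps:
O(F) = -2 (O(F) = -2 + (F - F) = -2 + 0 = -2)
J = 25137468304/229441 (J = (-331 + 1/(367 + 112))² = (-331 + 1/479)² = (-158548/479)² = 25137468304/229441 ≈ 1.0956e+5)
1/(O(709) + J) = 1/(-2 + 25137468304/229441) = 1/(25137009422/229441) = 229441/25137009422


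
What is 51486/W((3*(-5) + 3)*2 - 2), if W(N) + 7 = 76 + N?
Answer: 51486/43 ≈ 1197.3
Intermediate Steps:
W(N) = 69 + N (W(N) = -7 + (76 + N) = 69 + N)
51486/W((3*(-5) + 3)*2 - 2) = 51486/(69 + ((3*(-5) + 3)*2 - 2)) = 51486/(69 + ((-15 + 3)*2 - 2)) = 51486/(69 + (-12*2 - 2)) = 51486/(69 + (-24 - 2)) = 51486/(69 - 26) = 51486/43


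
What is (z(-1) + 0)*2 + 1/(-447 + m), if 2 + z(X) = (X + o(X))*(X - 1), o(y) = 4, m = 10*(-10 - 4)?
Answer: -9393/587 ≈ -16.002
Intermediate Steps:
m = -140 (m = 10*(-14) = -140)
z(X) = -2 + (-1 + X)*(4 + X) (z(X) = -2 + (X + 4)*(X - 1) = -2 + (4 + X)*(-1 + X) = -2 + (-1 + X)*(4 + X))
(z(-1) + 0)*2 + 1/(-447 + m) = ((-6 + (-1)² + 3*(-1)) + 0)*2 + 1/(-447 - 140) = ((-6 + 1 - 3) + 0)*2 + 1/(-587) = (-8 + 0)*2 - 1/587 = -8*2 - 1/587 = -16 - 1/587 = -9393/587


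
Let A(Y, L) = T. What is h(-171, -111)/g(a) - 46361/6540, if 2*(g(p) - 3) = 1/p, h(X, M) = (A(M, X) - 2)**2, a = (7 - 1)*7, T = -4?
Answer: 8047627/1654620 ≈ 4.8637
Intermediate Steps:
A(Y, L) = -4
a = 42 (a = 6*7 = 42)
h(X, M) = 36 (h(X, M) = (-4 - 2)**2 = (-6)**2 = 36)
g(p) = 3 + 1/(2*p)
h(-171, -111)/g(a) - 46361/6540 = 36/(3 + (1/2)/42) - 46361/6540 = 36/(3 + (1/2)*(1/42)) - 46361*1/6540 = 36/(3 + 1/84) - 46361/6540 = 36/(253/84) - 46361/6540 = 36*(84/253) - 46361/6540 = 3024/253 - 46361/6540 = 8047627/1654620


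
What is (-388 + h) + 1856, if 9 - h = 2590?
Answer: -1113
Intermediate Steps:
h = -2581 (h = 9 - 1*2590 = 9 - 2590 = -2581)
(-388 + h) + 1856 = (-388 - 2581) + 1856 = -2969 + 1856 = -1113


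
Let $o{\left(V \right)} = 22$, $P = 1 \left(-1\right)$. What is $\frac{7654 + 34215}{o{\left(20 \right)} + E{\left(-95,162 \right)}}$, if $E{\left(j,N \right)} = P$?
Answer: $\frac{41869}{21} \approx 1993.8$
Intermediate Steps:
$P = -1$
$E{\left(j,N \right)} = -1$
$\frac{7654 + 34215}{o{\left(20 \right)} + E{\left(-95,162 \right)}} = \frac{7654 + 34215}{22 - 1} = \frac{41869}{21}$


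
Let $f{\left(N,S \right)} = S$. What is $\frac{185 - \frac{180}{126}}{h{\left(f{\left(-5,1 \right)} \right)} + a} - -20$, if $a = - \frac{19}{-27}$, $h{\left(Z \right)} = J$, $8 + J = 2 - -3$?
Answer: $- \frac{26015}{434} \approx -59.942$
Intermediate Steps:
$J = -3$ ($J = -8 + \left(2 - -3\right) = -8 + \left(2 + 3\right) = -8 + 5 = -3$)
$h{\left(Z \right)} = -3$
$a = \frac{19}{27}$ ($a = \left(-19\right) \left(- \frac{1}{27}\right) = \frac{19}{27} \approx 0.7037$)
$\frac{185 - \frac{180}{126}}{h{\left(f{\left(-5,1 \right)} \right)} + a} - -20 = \frac{185 - \frac{180}{126}}{-3 + \frac{19}{27}} - -20 = \frac{185 - \frac{10}{7}}{- \frac{62}{27}} + 20 = \left(185 - \frac{10}{7}\right) \left(- \frac{27}{62}\right) + 20 = \frac{1285}{7} \left(- \frac{27}{62}\right) + 20 = - \frac{34695}{434} + 20 = - \frac{26015}{434}$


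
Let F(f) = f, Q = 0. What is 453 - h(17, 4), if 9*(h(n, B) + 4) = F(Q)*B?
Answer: 457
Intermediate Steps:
h(n, B) = -4 (h(n, B) = -4 + (0*B)/9 = -4 + (⅑)*0 = -4 + 0 = -4)
453 - h(17, 4) = 453 - 1*(-4) = 453 + 4 = 457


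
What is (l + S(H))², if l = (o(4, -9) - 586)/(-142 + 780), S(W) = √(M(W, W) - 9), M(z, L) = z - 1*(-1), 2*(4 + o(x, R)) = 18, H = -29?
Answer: (581 - 638*I*√37)²/407044 ≈ -36.171 - 11.079*I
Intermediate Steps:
o(x, R) = 5 (o(x, R) = -4 + (½)*18 = -4 + 9 = 5)
M(z, L) = 1 + z (M(z, L) = z + 1 = 1 + z)
S(W) = √(-8 + W) (S(W) = √((1 + W) - 9) = √(-8 + W))
l = -581/638 (l = (5 - 586)/(-142 + 780) = -581/638 ≈ -0.91066)
(l + S(H))² = (-581/638 + √(-8 - 29))² = (-581/638 + √(-37))² = (-581/638 + I*√37)²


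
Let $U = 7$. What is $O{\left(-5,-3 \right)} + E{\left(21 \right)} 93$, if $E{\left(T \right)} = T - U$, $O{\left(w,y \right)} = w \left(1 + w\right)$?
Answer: $1322$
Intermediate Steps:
$E{\left(T \right)} = -7 + T$ ($E{\left(T \right)} = T - 7 = -7 + T$)
$O{\left(-5,-3 \right)} + E{\left(21 \right)} 93 = - 5 \left(1 - 5\right) + \left(-7 + 21\right) 93 = \left(-5\right) \left(-4\right) + 14 \cdot 93 = 20 + 1302 = 1322$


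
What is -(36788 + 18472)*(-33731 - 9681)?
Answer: 2398947120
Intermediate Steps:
-(36788 + 18472)*(-33731 - 9681) = -55260*(-43412) = -1*(-2398947120) = 2398947120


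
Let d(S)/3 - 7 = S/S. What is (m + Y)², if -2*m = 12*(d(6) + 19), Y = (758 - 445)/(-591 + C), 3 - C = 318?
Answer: 54784551721/820836 ≈ 66742.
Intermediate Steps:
d(S) = 24 (d(S) = 21 + 3*(S/S) = 21 + 3*1 = 21 + 3 = 24)
C = -315 (C = 3 - 1*318 = 3 - 318 = -315)
Y = -313/906 (Y = (758 - 445)/(-591 - 315) = 313/(-906) = 313*(-1/906) = -313/906 ≈ -0.34547)
m = -258 (m = -6*(24 + 19) = -6*43 = -½*516 = -258)
(m + Y)² = (-258 - 313/906)² = (-234061/906)² = 54784551721/820836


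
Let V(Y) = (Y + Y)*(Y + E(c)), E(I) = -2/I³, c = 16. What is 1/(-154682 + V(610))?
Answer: 512/301832911 ≈ 1.6963e-6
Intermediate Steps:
E(I) = -2/I³
V(Y) = 2*Y*(-1/2048 + Y) (V(Y) = (Y + Y)*(Y - 2/16³) = (2*Y)*(Y - 2*1/4096) = (2*Y)*(Y - 1/2048) = (2*Y)*(-1/2048 + Y) = 2*Y*(-1/2048 + Y))
1/(-154682 + V(610)) = 1/(-154682 + (1/1024)*610*(-1 + 2048*610)) = 1/(-154682 + (1/1024)*610*(-1 + 1249280)) = 1/(-154682 + (1/1024)*610*1249279) = 1/(-154682 + 381030095/512) = 1/(301832911/512) = 512/301832911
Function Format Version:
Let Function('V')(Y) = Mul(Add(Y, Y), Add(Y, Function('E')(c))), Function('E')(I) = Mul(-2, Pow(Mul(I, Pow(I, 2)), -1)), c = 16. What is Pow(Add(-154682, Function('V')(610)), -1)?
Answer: Rational(512, 301832911) ≈ 1.6963e-6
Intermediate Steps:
Function('E')(I) = Mul(-2, Pow(I, -3)) (Function('E')(I) = Mul(-2, Pow(Pow(I, 3), -1)) = Mul(-2, Pow(I, -3)))
Function('V')(Y) = Mul(2, Y, Add(Rational(-1, 2048), Y)) (Function('V')(Y) = Mul(Add(Y, Y), Add(Y, Mul(-2, Pow(16, -3)))) = Mul(Mul(2, Y), Add(Y, Mul(-2, Rational(1, 4096)))) = Mul(Mul(2, Y), Add(Y, Rational(-1, 2048))) = Mul(Mul(2, Y), Add(Rational(-1, 2048), Y)) = Mul(2, Y, Add(Rational(-1, 2048), Y)))
Pow(Add(-154682, Function('V')(610)), -1) = Pow(Add(-154682, Mul(Rational(1, 1024), 610, Add(-1, Mul(2048, 610)))), -1) = Pow(Add(-154682, Mul(Rational(1, 1024), 610, Add(-1, 1249280))), -1) = Pow(Add(-154682, Mul(Rational(1, 1024), 610, 1249279)), -1) = Pow(Add(-154682, Rational(381030095, 512)), -1) = Pow(Rational(301832911, 512), -1) = Rational(512, 301832911)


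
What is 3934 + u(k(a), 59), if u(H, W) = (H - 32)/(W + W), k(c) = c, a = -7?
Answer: 464173/118 ≈ 3933.7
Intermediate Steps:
u(H, W) = (-32 + H)/(2*W) (u(H, W) = (-32 + H)/((2*W)) = (-32 + H)*(1/(2*W)) = (-32 + H)/(2*W))
3934 + u(k(a), 59) = 3934 + (½)*(-32 - 7)/59 = 3934 + (½)*(1/59)*(-39) = 3934 - 39/118 = 464173/118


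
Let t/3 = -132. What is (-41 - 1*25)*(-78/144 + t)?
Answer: 104687/4 ≈ 26172.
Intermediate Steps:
t = -396 (t = 3*(-132) = -396)
(-41 - 1*25)*(-78/144 + t) = (-41 - 1*25)*(-78/144 - 396) = (-41 - 25)*(-78*1/144 - 396) = -66*(-13/24 - 396) = -66*(-9517/24) = 104687/4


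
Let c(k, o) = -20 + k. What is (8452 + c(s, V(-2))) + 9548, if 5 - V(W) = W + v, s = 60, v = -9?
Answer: 18040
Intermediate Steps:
V(W) = 14 - W (V(W) = 5 - (W - 9) = 5 - (-9 + W) = 5 + (9 - W) = 14 - W)
(8452 + c(s, V(-2))) + 9548 = (8452 + (-20 + 60)) + 9548 = (8452 + 40) + 9548 = 8492 + 9548 = 18040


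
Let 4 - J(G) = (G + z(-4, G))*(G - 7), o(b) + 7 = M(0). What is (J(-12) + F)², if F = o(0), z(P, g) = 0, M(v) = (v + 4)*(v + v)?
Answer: 53361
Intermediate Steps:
M(v) = 2*v*(4 + v) (M(v) = (4 + v)*(2*v) = 2*v*(4 + v))
o(b) = -7 (o(b) = -7 + 2*0*(4 + 0) = -7 + 2*0*4 = -7 + 0 = -7)
J(G) = 4 - G*(-7 + G) (J(G) = 4 - (G + 0)*(G - 7) = 4 - G*(-7 + G))
F = -7
(J(-12) + F)² = ((4 - 1*(-12)² + 7*(-12)) - 7)² = ((4 - 1*144 - 84) - 7)² = ((4 - 144 - 84) - 7)² = (-224 - 7)² = (-231)² = 53361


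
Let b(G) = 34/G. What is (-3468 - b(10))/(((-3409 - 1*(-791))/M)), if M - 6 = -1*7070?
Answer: -3606172/385 ≈ -9366.7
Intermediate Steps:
M = -7064 (M = 6 - 1*7070 = 6 - 7070 = -7064)
(-3468 - b(10))/(((-3409 - 1*(-791))/M)) = (-3468 - 34/10)/(((-3409 - 1*(-791))/(-7064))) = (-3468 - 34/10)/(((-3409 + 791)*(-1/7064))) = (-3468 - 1*17/5)/((-2618*(-1/7064))) = (-3468 - 17/5)/(1309/3532) = -17357/5*3532/1309 = -3606172/385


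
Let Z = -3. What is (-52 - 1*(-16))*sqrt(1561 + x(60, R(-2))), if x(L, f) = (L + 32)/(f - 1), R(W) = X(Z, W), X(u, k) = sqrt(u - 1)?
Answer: -36*sqrt(38565 - 920*I)/5 ≈ -1414.0 + 16.864*I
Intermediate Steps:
X(u, k) = sqrt(-1 + u)
R(W) = 2*I (R(W) = sqrt(-1 - 3) = sqrt(-4) = 2*I)
x(L, f) = (32 + L)/(-1 + f)
(-52 - 1*(-16))*sqrt(1561 + x(60, R(-2))) = (-52 - 1*(-16))*sqrt(1561 + (32 + 60)/(-1 + 2*I)) = (-52 + 16)*sqrt(1561 + ((-1 - 2*I)/5)*92) = -36*sqrt(1561 + 92*(-1 - 2*I)/5)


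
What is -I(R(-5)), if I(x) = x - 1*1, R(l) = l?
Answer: 6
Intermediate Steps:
I(x) = -1 + x (I(x) = x - 1 = -1 + x)
-I(R(-5)) = -(-1 - 5) = -1*(-6) = 6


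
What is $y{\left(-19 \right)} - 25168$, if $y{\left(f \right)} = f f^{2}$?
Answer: $-32027$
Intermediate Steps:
$y{\left(f \right)} = f^{3}$
$y{\left(-19 \right)} - 25168 = \left(-19\right)^{3} - 25168 = -6859 - 25168 = -32027$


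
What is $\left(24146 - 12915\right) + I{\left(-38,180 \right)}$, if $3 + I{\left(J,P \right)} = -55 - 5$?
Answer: $11168$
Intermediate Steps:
$I{\left(J,P \right)} = -63$ ($I{\left(J,P \right)} = -3 - 60 = -63$)
$\left(24146 - 12915\right) + I{\left(-38,180 \right)} = \left(24146 - 12915\right) - 63 = 11231 - 63 = 11168$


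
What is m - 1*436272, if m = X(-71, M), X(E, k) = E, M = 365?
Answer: -436343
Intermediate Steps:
m = -71
m - 1*436272 = -71 - 1*436272 = -71 - 436272 = -436343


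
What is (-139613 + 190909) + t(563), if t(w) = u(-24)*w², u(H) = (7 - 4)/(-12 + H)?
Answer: 298583/12 ≈ 24882.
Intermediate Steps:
u(H) = 3/(-12 + H)
t(w) = -w²/12 (t(w) = (3/(-12 - 24))*w² = (3/(-36))*w² = (3*(-1/36))*w² = -w²/12)
(-139613 + 190909) + t(563) = (-139613 + 190909) - 1/12*563² = 51296 - 1/12*316969 = 51296 - 316969/12 = 298583/12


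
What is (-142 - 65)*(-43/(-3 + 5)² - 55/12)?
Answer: 3174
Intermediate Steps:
(-142 - 65)*(-43/(-3 + 5)² - 55/12) = -207*(-43/(2²) - 55*1/12) = -207*(-43/4 - 55/12) = -207*(-46/3) = 3174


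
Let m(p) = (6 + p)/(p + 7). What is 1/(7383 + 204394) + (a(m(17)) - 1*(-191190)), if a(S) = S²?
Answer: 23322147337489/121983552 ≈ 1.9119e+5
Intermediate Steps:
m(p) = (6 + p)/(7 + p)
1/(7383 + 204394) + (a(m(17)) - 1*(-191190)) = 1/(7383 + 204394) + (((6 + 17)/(7 + 17))² - 1*(-191190)) = 1/211777 + ((23/24)² + 191190) = 1/211777 + (529/576 + 191190) = 1/211777 + 110125969/576 = 23322147337489/121983552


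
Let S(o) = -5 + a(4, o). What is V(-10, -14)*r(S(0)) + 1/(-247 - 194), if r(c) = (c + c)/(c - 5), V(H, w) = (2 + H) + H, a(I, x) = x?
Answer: -7939/441 ≈ -18.002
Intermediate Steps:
V(H, w) = 2 + 2*H
S(o) = -5 + o
r(c) = 2*c/(-5 + c) (r(c) = (2*c)/(-5 + c) = 2*c/(-5 + c))
V(-10, -14)*r(S(0)) + 1/(-247 - 194) = (2 + 2*(-10))*(2*(-5 + 0)/(-5 + (-5 + 0))) + 1/(-247 - 194) = (2 - 20)*(2*(-5)/(-5 - 5)) + 1/(-441) = -36*(-5)/(-10) - 1/441 = -36*(-5)*(-1)/10 - 1/441 = -18*1 - 1/441 = -18 - 1/441 = -7939/441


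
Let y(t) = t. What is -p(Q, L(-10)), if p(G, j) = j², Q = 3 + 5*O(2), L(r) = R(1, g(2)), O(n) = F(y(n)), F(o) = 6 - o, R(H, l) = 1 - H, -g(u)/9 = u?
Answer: 0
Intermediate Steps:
g(u) = -9*u
O(n) = 6 - n
L(r) = 0 (L(r) = 1 - 1*1 = 1 - 1 = 0)
Q = 23 (Q = 3 + 5*(6 - 1*2) = 3 + 5*(6 - 2) = 3 + 5*4 = 3 + 20 = 23)
-p(Q, L(-10)) = -1*0² = -1*0 = 0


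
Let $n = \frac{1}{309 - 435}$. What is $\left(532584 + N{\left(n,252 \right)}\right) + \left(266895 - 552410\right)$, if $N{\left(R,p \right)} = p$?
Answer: $247321$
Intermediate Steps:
$n = - \frac{1}{126}$ ($n = \frac{1}{-126} = - \frac{1}{126} \approx -0.0079365$)
$\left(532584 + N{\left(n,252 \right)}\right) + \left(266895 - 552410\right) = \left(532584 + 252\right) + \left(266895 - 552410\right) = 532836 + \left(266895 - 552410\right) = 532836 - 285515 = 247321$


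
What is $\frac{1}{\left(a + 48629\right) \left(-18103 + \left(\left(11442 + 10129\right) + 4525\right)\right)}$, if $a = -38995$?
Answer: $\frac{1}{77004562} \approx 1.2986 \cdot 10^{-8}$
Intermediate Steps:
$\frac{1}{\left(a + 48629\right) \left(-18103 + \left(\left(11442 + 10129\right) + 4525\right)\right)} = \frac{1}{\left(-38995 + 48629\right) \left(-18103 + \left(\left(11442 + 10129\right) + 4525\right)\right)} = \frac{1}{9634 \left(-18103 + \left(21571 + 4525\right)\right)} = \frac{1}{9634 \left(-18103 + 26096\right)} = \frac{1}{9634 \cdot 7993} = \frac{1}{77004562}$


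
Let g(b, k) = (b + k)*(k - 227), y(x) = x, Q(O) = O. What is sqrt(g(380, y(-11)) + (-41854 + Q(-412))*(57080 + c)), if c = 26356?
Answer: 7*I*sqrt(71971302) ≈ 59385.0*I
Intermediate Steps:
g(b, k) = (-227 + k)*(b + k) (g(b, k) = (b + k)*(-227 + k) = (-227 + k)*(b + k))
sqrt(g(380, y(-11)) + (-41854 + Q(-412))*(57080 + c)) = sqrt(((-11)**2 - 227*380 - 227*(-11) + 380*(-11)) + (-41854 - 412)*(57080 + 26356)) = sqrt((121 - 86260 + 2497 - 4180) - 42266*83436) = sqrt(-87822 - 3526505976) = sqrt(-3526593798) = 7*I*sqrt(71971302)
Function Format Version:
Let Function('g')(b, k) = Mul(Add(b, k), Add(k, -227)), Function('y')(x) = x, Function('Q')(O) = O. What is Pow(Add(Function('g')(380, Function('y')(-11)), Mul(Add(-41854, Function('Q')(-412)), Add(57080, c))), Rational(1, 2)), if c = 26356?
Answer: Mul(7, I, Pow(71971302, Rational(1, 2))) ≈ Mul(59385., I)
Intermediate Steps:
Function('g')(b, k) = Mul(Add(-227, k), Add(b, k)) (Function('g')(b, k) = Mul(Add(b, k), Add(-227, k)) = Mul(Add(-227, k), Add(b, k)))
Pow(Add(Function('g')(380, Function('y')(-11)), Mul(Add(-41854, Function('Q')(-412)), Add(57080, c))), Rational(1, 2)) = Pow(Add(Add(Pow(-11, 2), Mul(-227, 380), Mul(-227, -11), Mul(380, -11)), Mul(Add(-41854, -412), Add(57080, 26356))), Rational(1, 2)) = Pow(Add(Add(121, -86260, 2497, -4180), Mul(-42266, 83436)), Rational(1, 2)) = Pow(Add(-87822, -3526505976), Rational(1, 2)) = Pow(-3526593798, Rational(1, 2)) = Mul(7, I, Pow(71971302, Rational(1, 2)))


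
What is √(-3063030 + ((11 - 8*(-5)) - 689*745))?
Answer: 2*I*√894071 ≈ 1891.1*I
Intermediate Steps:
√(-3063030 + ((11 - 8*(-5)) - 689*745)) = √(-3063030 + ((11 + 40) - 513305)) = √(-3063030 + (51 - 513305)) = √(-3063030 - 513254) = √(-3576284) = 2*I*√894071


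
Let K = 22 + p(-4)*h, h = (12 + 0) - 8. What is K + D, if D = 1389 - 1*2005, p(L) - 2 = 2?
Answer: -578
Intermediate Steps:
p(L) = 4 (p(L) = 2 + 2 = 4)
D = -616 (D = 1389 - 2005 = -616)
h = 4 (h = 12 - 8 = 4)
K = 38 (K = 22 + 4*4 = 22 + 16 = 38)
K + D = 38 - 616 = -578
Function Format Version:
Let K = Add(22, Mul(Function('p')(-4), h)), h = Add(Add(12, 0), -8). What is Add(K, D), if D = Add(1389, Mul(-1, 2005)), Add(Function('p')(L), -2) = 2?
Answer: -578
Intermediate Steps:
Function('p')(L) = 4 (Function('p')(L) = Add(2, 2) = 4)
D = -616 (D = Add(1389, -2005) = -616)
h = 4 (h = Add(12, -8) = 4)
K = 38 (K = Add(22, Mul(4, 4)) = Add(22, 16) = 38)
Add(K, D) = Add(38, -616) = -578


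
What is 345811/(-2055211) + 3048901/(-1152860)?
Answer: -6664806542571/2369370553460 ≈ -2.8129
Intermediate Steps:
345811/(-2055211) + 3048901/(-1152860) = 345811*(-1/2055211) + 3048901*(-1/1152860) = -345811/2055211 - 3048901/1152860 = -6664806542571/2369370553460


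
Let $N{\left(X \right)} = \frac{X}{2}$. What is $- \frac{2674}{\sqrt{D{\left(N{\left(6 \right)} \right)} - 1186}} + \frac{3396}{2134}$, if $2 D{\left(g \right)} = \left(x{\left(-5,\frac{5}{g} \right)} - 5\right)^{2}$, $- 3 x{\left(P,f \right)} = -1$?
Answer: $\frac{1698}{1067} + \frac{4011 i \sqrt{661}}{1322} \approx 1.5914 + 78.005 i$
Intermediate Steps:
$N{\left(X \right)} = \frac{X}{2}$ ($N{\left(X \right)} = X \frac{1}{2} = \frac{X}{2}$)
$x{\left(P,f \right)} = \frac{1}{3}$ ($x{\left(P,f \right)} = \left(- \frac{1}{3}\right) \left(-1\right) = \frac{1}{3}$)
$D{\left(g \right)} = \frac{98}{9}$ ($D{\left(g \right)} = \frac{\left(\frac{1}{3} - 5\right)^{2}}{2} = \frac{\left(- \frac{14}{3}\right)^{2}}{2} = \frac{1}{2} \cdot \frac{196}{9} = \frac{98}{9}$)
$- \frac{2674}{\sqrt{D{\left(N{\left(6 \right)} \right)} - 1186}} + \frac{3396}{2134} = - \frac{2674}{\sqrt{\frac{98}{9} - 1186}} + \frac{3396}{2134} = - \frac{2674}{\sqrt{- \frac{10576}{9}}} + 3396 \cdot \frac{1}{2134} = - \frac{2674}{\frac{4}{3} i \sqrt{661}} + \frac{1698}{1067} = - 2674 \left(- \frac{3 i \sqrt{661}}{2644}\right) + \frac{1698}{1067} = \frac{4011 i \sqrt{661}}{1322} + \frac{1698}{1067} = \frac{1698}{1067} + \frac{4011 i \sqrt{661}}{1322}$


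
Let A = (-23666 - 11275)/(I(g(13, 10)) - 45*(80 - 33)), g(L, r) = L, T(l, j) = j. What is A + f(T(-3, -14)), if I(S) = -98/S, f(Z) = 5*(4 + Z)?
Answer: -925417/27593 ≈ -33.538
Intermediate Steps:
f(Z) = 20 + 5*Z
A = 454233/27593 (A = (-23666 - 11275)/(-98/13 - 45*(80 - 33)) = -34941/(-98*1/13 - 45*47) = -34941/(-98/13 - 2115) = -34941/(-27593/13) = -34941*(-13/27593) = 454233/27593 ≈ 16.462)
A + f(T(-3, -14)) = 454233/27593 + (20 + 5*(-14)) = 454233/27593 + (20 - 70) = 454233/27593 - 50 = -925417/27593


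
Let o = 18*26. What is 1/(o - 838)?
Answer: -1/370 ≈ -0.0027027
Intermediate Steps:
o = 468
1/(o - 838) = 1/(468 - 838) = 1/(-370) = -1/370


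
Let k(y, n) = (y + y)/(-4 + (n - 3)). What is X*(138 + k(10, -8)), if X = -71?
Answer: -29110/3 ≈ -9703.3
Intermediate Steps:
k(y, n) = 2*y/(-7 + n) (k(y, n) = (2*y)/(-4 + (-3 + n)) = (2*y)/(-7 + n) = 2*y/(-7 + n))
X*(138 + k(10, -8)) = -71*(138 + 2*10/(-7 - 8)) = -71*(138 + 2*10/(-15)) = -71*(138 + 2*10*(-1/15)) = -71*(138 - 4/3) = -71*410/3 = -29110/3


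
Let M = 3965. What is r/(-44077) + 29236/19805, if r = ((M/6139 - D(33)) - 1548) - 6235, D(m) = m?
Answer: 8861144701403/5359009262915 ≈ 1.6535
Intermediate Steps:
r = -47978459/6139 (r = ((3965/6139 - 1*33) - 1548) - 6235 = ((3965*(1/6139) - 33) - 1548) - 6235 = ((3965/6139 - 33) - 1548) - 6235 = (-198622/6139 - 1548) - 6235 = -9701794/6139 - 6235 = -47978459/6139 ≈ -7815.4)
r/(-44077) + 29236/19805 = -47978459/6139/(-44077) + 29236/19805 = -47978459/6139*(-1/44077) + 29236*(1/19805) = 47978459/270588703 + 29236/19805 = 8861144701403/5359009262915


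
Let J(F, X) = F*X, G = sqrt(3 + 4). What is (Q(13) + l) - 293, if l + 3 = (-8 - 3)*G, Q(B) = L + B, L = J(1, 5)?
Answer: -278 - 11*sqrt(7) ≈ -307.10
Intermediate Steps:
G = sqrt(7) ≈ 2.6458
L = 5 (L = 1*5 = 5)
Q(B) = 5 + B
l = -3 - 11*sqrt(7) (l = -3 + (-8 - 3)*sqrt(7) = -3 - 11*sqrt(7) ≈ -32.103)
(Q(13) + l) - 293 = ((5 + 13) + (-3 - 11*sqrt(7))) - 293 = (18 + (-3 - 11*sqrt(7))) - 293 = (15 - 11*sqrt(7)) - 293 = -278 - 11*sqrt(7)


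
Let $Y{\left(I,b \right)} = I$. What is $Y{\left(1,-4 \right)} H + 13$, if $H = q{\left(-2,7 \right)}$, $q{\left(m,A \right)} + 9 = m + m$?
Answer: $0$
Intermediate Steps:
$q{\left(m,A \right)} = -9 + 2 m$ ($q{\left(m,A \right)} = -9 + \left(m + m\right) = -9 + 2 m$)
$H = -13$ ($H = -9 + 2 \left(-2\right) = -9 - 4 = -13$)
$Y{\left(1,-4 \right)} H + 13 = 1 \left(-13\right) + 13 = -13 + 13 = 0$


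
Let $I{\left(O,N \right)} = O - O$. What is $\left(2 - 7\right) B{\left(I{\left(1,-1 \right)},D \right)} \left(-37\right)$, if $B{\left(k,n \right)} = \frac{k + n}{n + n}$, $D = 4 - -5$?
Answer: $\frac{185}{2} \approx 92.5$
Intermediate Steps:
$I{\left(O,N \right)} = 0$
$D = 9$ ($D = 4 + 5 = 9$)
$B{\left(k,n \right)} = \frac{k + n}{2 n}$
$\left(2 - 7\right) B{\left(I{\left(1,-1 \right)},D \right)} \left(-37\right) = \left(2 - 7\right) \frac{0 + 9}{2 \cdot 9} \left(-37\right) = - 5 \cdot \frac{1}{2} \cdot \frac{1}{9} \cdot 9 \left(-37\right) = \left(-5\right) \frac{1}{2} \left(-37\right) = \left(- \frac{5}{2}\right) \left(-37\right) = \frac{185}{2}$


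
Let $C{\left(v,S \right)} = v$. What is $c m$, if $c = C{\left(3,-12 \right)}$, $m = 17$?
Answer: $51$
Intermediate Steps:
$c = 3$
$c m = 3 \cdot 17 = 51$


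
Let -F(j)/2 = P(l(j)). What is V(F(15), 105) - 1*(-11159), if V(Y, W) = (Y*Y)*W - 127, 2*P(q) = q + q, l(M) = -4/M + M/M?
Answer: 168868/15 ≈ 11258.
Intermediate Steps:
l(M) = 1 - 4/M (l(M) = -4/M + 1 = 1 - 4/M)
P(q) = q (P(q) = (q + q)/2 = (2*q)/2 = q)
F(j) = -2*(-4 + j)/j
V(Y, W) = -127 + W*Y² (V(Y, W) = Y²*W - 127 = W*Y² - 127 = -127 + W*Y²)
V(F(15), 105) - 1*(-11159) = (-127 + 105*(-2 + 8/15)²) - 1*(-11159) = (-127 + 105*(-2 + 8*(1/15))²) + 11159 = (-127 + 105*(-2 + 8/15)²) + 11159 = (-127 + 105*(-22/15)²) + 11159 = (-127 + 105*(484/225)) + 11159 = (-127 + 3388/15) + 11159 = 1483/15 + 11159 = 168868/15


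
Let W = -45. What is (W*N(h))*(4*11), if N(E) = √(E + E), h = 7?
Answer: -1980*√14 ≈ -7408.5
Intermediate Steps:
N(E) = √2*√E (N(E) = √(2*E) = √2*√E)
(W*N(h))*(4*11) = (-45*√2*√7)*(4*11) = -45*√14*44 = -1980*√14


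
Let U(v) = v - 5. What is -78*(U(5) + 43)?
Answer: -3354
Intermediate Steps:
U(v) = -5 + v
-78*(U(5) + 43) = -78*((-5 + 5) + 43) = -78*(0 + 43) = -78*43 = -3354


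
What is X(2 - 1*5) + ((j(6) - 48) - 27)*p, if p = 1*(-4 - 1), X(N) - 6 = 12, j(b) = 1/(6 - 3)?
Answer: 1174/3 ≈ 391.33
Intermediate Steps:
j(b) = ⅓ (j(b) = 1/3 = ⅓)
X(N) = 18 (X(N) = 6 + 12 = 18)
p = -5 (p = 1*(-5) = -5)
X(2 - 1*5) + ((j(6) - 48) - 27)*p = 18 + ((⅓ - 48) - 27)*(-5) = 18 + (-143/3 - 27)*(-5) = 18 - 224/3*(-5) = 18 + 1120/3 = 1174/3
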